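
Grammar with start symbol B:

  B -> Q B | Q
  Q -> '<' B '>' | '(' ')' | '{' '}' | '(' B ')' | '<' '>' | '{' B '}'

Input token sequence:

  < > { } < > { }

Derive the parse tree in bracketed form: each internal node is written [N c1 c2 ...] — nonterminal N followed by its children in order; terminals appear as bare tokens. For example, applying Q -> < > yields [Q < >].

B
Q B
< > B
< > Q B
< > { } B
< > { } Q B
< > { } < > B
< > { } < > Q
< > { } < > { }

[B [Q < >] [B [Q { }] [B [Q < >] [B [Q { }]]]]]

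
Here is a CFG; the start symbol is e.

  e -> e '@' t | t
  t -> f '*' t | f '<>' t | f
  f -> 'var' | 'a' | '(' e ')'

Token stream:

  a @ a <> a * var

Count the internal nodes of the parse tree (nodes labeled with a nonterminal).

[e [e [t [f a]]] @ [t [f a] <> [t [f a] * [t [f var]]]]]

10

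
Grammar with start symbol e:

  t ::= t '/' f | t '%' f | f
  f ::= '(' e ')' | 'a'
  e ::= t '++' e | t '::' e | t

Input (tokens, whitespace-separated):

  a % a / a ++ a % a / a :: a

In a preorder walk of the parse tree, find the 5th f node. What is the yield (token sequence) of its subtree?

a

[e [t [t [t [f a]] % [f a]] / [f a]] ++ [e [t [t [t [f a]] % [f a]] / [f a]] :: [e [t [f a]]]]]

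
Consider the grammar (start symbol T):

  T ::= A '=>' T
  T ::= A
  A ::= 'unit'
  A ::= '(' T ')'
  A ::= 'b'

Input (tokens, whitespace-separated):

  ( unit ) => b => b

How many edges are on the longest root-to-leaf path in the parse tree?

[T [A ( [T [A unit]] )] => [T [A b] => [T [A b]]]]

4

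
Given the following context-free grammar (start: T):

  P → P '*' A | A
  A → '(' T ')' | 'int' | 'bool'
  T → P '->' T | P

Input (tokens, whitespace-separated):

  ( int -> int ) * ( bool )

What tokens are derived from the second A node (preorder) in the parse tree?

int

[T [P [P [A ( [T [P [A int]] -> [T [P [A int]]]] )]] * [A ( [T [P [A bool]]] )]]]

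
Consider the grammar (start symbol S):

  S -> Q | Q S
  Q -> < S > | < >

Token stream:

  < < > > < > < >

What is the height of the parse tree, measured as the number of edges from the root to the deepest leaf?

4

[S [Q < [S [Q < >]] >] [S [Q < >] [S [Q < >]]]]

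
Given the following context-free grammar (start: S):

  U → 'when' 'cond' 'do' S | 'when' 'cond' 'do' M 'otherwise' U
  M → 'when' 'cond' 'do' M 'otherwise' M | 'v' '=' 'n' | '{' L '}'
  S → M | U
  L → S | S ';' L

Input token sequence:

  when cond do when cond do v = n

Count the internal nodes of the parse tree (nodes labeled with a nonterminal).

6

[S [U when cond do [S [U when cond do [S [M v = n]]]]]]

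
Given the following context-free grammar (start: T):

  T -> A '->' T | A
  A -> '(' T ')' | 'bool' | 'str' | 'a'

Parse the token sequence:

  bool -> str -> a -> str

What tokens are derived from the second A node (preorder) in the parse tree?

str

[T [A bool] -> [T [A str] -> [T [A a] -> [T [A str]]]]]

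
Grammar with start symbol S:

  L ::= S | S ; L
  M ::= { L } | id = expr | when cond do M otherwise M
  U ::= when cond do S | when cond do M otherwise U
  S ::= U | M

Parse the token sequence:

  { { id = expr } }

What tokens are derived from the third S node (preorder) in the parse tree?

[S [M { [L [S [M { [L [S [M id = expr]]] }]]] }]]

id = expr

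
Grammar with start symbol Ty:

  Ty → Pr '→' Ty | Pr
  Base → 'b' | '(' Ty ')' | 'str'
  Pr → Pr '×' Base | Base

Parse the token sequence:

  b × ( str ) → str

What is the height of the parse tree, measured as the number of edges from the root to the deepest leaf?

[Ty [Pr [Pr [Base b]] × [Base ( [Ty [Pr [Base str]]] )]] → [Ty [Pr [Base str]]]]

6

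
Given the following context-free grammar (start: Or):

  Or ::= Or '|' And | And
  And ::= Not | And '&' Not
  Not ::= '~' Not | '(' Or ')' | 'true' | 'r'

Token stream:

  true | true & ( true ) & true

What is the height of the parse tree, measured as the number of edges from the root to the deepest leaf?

[Or [Or [And [Not true]]] | [And [And [And [Not true]] & [Not ( [Or [And [Not true]]] )]] & [Not true]]]

7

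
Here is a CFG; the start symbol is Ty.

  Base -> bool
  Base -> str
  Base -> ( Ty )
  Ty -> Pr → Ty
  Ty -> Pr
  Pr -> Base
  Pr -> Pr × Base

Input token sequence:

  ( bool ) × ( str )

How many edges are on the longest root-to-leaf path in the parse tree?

7

[Ty [Pr [Pr [Base ( [Ty [Pr [Base bool]]] )]] × [Base ( [Ty [Pr [Base str]]] )]]]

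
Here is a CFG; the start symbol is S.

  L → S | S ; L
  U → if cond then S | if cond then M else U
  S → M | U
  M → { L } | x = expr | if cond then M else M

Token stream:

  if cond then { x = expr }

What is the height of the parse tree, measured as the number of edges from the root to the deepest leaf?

7

[S [U if cond then [S [M { [L [S [M x = expr]]] }]]]]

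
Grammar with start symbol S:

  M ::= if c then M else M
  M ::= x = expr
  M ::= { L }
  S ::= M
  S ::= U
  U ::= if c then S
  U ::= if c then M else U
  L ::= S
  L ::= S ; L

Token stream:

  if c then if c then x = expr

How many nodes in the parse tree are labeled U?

[S [U if c then [S [U if c then [S [M x = expr]]]]]]

2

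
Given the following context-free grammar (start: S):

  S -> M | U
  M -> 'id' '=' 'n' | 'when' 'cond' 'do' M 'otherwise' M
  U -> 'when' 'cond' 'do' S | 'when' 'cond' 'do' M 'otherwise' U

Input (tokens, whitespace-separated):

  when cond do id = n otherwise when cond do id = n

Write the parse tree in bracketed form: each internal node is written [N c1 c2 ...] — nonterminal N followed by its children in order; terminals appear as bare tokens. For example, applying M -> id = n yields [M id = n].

[S [U when cond do [M id = n] otherwise [U when cond do [S [M id = n]]]]]

S
U
when cond do M otherwise U
when cond do id = n otherwise U
when cond do id = n otherwise when cond do S
when cond do id = n otherwise when cond do M
when cond do id = n otherwise when cond do id = n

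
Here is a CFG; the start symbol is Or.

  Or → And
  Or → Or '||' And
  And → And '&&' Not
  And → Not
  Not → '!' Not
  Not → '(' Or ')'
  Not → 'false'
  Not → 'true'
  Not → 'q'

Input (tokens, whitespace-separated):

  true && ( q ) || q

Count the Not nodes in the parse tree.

4

[Or [Or [And [And [Not true]] && [Not ( [Or [And [Not q]]] )]]] || [And [Not q]]]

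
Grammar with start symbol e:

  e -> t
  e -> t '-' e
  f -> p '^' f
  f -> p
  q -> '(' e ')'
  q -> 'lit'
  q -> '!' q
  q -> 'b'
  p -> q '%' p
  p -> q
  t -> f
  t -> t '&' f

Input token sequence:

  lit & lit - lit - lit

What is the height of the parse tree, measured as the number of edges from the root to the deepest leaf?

7

[e [t [t [f [p [q lit]]]] & [f [p [q lit]]]] - [e [t [f [p [q lit]]]] - [e [t [f [p [q lit]]]]]]]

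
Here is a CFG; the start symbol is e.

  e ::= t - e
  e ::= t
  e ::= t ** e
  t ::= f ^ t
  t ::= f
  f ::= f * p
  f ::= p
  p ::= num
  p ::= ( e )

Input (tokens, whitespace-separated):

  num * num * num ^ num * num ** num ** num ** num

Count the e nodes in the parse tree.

4

[e [t [f [f [f [p num]] * [p num]] * [p num]] ^ [t [f [f [p num]] * [p num]]]] ** [e [t [f [p num]]] ** [e [t [f [p num]]] ** [e [t [f [p num]]]]]]]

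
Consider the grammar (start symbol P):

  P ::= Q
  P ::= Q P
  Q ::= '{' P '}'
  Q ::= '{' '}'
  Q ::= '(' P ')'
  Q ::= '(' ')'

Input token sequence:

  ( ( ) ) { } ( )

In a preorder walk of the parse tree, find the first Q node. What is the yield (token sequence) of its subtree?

[P [Q ( [P [Q ( )]] )] [P [Q { }] [P [Q ( )]]]]

( ( ) )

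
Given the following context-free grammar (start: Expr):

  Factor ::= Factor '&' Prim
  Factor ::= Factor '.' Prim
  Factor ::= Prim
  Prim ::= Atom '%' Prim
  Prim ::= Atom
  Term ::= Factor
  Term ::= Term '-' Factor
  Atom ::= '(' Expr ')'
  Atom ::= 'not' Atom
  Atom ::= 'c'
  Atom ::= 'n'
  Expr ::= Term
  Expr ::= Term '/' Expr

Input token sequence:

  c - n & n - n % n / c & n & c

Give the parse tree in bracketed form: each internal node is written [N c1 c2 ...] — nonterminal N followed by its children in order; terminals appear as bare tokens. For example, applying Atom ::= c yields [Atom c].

[Expr [Term [Term [Term [Factor [Prim [Atom c]]]] - [Factor [Factor [Prim [Atom n]]] & [Prim [Atom n]]]] - [Factor [Prim [Atom n] % [Prim [Atom n]]]]] / [Expr [Term [Factor [Factor [Factor [Prim [Atom c]]] & [Prim [Atom n]]] & [Prim [Atom c]]]]]]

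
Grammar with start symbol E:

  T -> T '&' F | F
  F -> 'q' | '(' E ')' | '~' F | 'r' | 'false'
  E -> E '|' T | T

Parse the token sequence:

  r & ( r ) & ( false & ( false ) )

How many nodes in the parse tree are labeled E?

[E [T [T [T [F r]] & [F ( [E [T [F r]]] )]] & [F ( [E [T [T [F false]] & [F ( [E [T [F false]]] )]]] )]]]

4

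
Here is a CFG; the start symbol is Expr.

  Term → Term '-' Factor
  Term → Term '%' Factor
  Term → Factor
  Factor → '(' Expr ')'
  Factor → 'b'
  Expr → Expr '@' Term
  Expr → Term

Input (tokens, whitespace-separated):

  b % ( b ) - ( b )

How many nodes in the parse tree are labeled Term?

5

[Expr [Term [Term [Term [Factor b]] % [Factor ( [Expr [Term [Factor b]]] )]] - [Factor ( [Expr [Term [Factor b]]] )]]]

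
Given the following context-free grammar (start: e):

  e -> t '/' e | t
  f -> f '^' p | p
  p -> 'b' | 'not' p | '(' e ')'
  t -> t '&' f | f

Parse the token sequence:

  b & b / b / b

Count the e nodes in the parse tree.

[e [t [t [f [p b]]] & [f [p b]]] / [e [t [f [p b]]] / [e [t [f [p b]]]]]]

3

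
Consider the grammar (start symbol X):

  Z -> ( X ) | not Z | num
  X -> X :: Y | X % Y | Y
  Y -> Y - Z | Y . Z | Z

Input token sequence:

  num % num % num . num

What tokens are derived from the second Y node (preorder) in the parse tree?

[X [X [X [Y [Z num]]] % [Y [Z num]]] % [Y [Y [Z num]] . [Z num]]]

num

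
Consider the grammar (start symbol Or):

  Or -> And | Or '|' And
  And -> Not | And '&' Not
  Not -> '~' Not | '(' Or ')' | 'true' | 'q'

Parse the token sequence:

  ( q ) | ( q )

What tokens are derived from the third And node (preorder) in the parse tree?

[Or [Or [And [Not ( [Or [And [Not q]]] )]]] | [And [Not ( [Or [And [Not q]]] )]]]

( q )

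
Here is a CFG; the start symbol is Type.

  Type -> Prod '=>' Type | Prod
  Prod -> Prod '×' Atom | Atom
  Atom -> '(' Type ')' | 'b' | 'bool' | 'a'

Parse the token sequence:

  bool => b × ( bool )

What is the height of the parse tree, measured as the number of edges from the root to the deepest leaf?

[Type [Prod [Atom bool]] => [Type [Prod [Prod [Atom b]] × [Atom ( [Type [Prod [Atom bool]]] )]]]]

7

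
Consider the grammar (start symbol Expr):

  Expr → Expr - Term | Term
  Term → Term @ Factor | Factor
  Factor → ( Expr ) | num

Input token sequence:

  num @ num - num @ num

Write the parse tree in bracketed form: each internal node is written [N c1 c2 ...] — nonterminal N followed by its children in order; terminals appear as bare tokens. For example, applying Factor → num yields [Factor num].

[Expr [Expr [Term [Term [Factor num]] @ [Factor num]]] - [Term [Term [Factor num]] @ [Factor num]]]

Expr
Expr - Term
Term - Term
Term @ Factor - Term
Factor @ Factor - Term
num @ Factor - Term
num @ num - Term
num @ num - Term @ Factor
num @ num - Factor @ Factor
num @ num - num @ Factor
num @ num - num @ num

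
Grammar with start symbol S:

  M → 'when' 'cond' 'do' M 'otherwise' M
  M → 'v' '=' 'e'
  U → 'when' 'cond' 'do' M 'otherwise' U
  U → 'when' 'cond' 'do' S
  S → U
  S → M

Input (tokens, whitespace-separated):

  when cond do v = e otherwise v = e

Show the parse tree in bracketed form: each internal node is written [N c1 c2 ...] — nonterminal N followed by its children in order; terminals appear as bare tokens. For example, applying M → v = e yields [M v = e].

[S [M when cond do [M v = e] otherwise [M v = e]]]

S
M
when cond do M otherwise M
when cond do v = e otherwise M
when cond do v = e otherwise v = e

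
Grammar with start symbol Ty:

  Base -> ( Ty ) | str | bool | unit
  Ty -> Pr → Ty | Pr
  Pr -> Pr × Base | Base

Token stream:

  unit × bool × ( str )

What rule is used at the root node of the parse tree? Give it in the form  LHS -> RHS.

[Ty [Pr [Pr [Pr [Base unit]] × [Base bool]] × [Base ( [Ty [Pr [Base str]]] )]]]

Ty -> Pr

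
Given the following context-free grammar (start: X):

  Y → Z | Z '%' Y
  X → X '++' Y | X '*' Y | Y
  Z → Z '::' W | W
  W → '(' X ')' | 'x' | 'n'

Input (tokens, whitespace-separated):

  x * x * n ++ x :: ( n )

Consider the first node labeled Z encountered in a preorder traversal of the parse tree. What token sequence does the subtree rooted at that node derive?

[X [X [X [X [Y [Z [W x]]]] * [Y [Z [W x]]]] * [Y [Z [W n]]]] ++ [Y [Z [Z [W x]] :: [W ( [X [Y [Z [W n]]]] )]]]]

x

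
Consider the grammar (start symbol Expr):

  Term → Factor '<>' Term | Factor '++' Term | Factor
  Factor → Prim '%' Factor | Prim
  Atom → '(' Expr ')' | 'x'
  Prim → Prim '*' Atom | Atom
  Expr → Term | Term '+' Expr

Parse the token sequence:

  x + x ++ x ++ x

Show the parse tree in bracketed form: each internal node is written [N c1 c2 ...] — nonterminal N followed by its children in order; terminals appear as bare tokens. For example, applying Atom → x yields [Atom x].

[Expr [Term [Factor [Prim [Atom x]]]] + [Expr [Term [Factor [Prim [Atom x]]] ++ [Term [Factor [Prim [Atom x]]] ++ [Term [Factor [Prim [Atom x]]]]]]]]

Expr
Term + Expr
Factor + Expr
Prim + Expr
Atom + Expr
x + Expr
x + Term
x + Factor ++ Term
x + Prim ++ Term
x + Atom ++ Term
x + x ++ Term
x + x ++ Factor ++ Term
x + x ++ Prim ++ Term
x + x ++ Atom ++ Term
x + x ++ x ++ Term
x + x ++ x ++ Factor
x + x ++ x ++ Prim
x + x ++ x ++ Atom
x + x ++ x ++ x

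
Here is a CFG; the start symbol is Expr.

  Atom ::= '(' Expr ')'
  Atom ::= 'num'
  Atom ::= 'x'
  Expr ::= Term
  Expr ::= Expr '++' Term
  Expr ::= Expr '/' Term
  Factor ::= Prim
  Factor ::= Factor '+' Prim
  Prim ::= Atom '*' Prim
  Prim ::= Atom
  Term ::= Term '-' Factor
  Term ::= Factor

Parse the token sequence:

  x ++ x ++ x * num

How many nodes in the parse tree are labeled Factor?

[Expr [Expr [Expr [Term [Factor [Prim [Atom x]]]]] ++ [Term [Factor [Prim [Atom x]]]]] ++ [Term [Factor [Prim [Atom x] * [Prim [Atom num]]]]]]

3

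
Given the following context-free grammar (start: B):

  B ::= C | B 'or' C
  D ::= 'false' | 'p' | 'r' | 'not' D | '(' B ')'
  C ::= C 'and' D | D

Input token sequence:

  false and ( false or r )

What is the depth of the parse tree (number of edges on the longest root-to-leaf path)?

7

[B [C [C [D false]] and [D ( [B [B [C [D false]]] or [C [D r]]] )]]]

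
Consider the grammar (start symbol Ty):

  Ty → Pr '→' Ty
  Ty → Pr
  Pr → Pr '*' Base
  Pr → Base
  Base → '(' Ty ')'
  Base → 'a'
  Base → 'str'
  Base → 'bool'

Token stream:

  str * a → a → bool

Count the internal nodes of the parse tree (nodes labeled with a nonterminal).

[Ty [Pr [Pr [Base str]] * [Base a]] → [Ty [Pr [Base a]] → [Ty [Pr [Base bool]]]]]

11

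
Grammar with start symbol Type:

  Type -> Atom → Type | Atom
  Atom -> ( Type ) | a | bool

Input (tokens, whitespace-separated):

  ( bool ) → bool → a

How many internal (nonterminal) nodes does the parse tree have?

[Type [Atom ( [Type [Atom bool]] )] → [Type [Atom bool] → [Type [Atom a]]]]

8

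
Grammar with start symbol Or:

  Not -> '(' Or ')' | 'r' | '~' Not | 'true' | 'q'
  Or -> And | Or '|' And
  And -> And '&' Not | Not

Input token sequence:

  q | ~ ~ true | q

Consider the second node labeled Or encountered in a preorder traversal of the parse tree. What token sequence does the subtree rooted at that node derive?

q | ~ ~ true

[Or [Or [Or [And [Not q]]] | [And [Not ~ [Not ~ [Not true]]]]] | [And [Not q]]]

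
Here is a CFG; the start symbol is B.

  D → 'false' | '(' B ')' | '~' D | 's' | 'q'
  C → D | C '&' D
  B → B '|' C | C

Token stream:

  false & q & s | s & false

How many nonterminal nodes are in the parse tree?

[B [B [C [C [C [D false]] & [D q]] & [D s]]] | [C [C [D s]] & [D false]]]

12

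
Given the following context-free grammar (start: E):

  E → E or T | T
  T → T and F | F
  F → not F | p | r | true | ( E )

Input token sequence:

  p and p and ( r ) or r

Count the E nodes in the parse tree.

[E [E [T [T [T [F p]] and [F p]] and [F ( [E [T [F r]]] )]]] or [T [F r]]]

3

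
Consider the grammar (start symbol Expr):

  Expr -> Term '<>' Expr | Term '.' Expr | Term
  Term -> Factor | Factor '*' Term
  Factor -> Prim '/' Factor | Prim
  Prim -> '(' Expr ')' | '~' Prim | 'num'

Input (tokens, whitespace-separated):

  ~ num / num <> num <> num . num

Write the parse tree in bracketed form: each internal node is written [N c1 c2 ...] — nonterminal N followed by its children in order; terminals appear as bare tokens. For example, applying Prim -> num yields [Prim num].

Expr
Term <> Expr
Factor <> Expr
Prim / Factor <> Expr
~ Prim / Factor <> Expr
~ num / Factor <> Expr
~ num / Prim <> Expr
~ num / num <> Expr
~ num / num <> Term <> Expr
~ num / num <> Factor <> Expr
~ num / num <> Prim <> Expr
~ num / num <> num <> Expr
~ num / num <> num <> Term . Expr
~ num / num <> num <> Factor . Expr
~ num / num <> num <> Prim . Expr
~ num / num <> num <> num . Expr
~ num / num <> num <> num . Term
~ num / num <> num <> num . Factor
~ num / num <> num <> num . Prim
~ num / num <> num <> num . num

[Expr [Term [Factor [Prim ~ [Prim num]] / [Factor [Prim num]]]] <> [Expr [Term [Factor [Prim num]]] <> [Expr [Term [Factor [Prim num]]] . [Expr [Term [Factor [Prim num]]]]]]]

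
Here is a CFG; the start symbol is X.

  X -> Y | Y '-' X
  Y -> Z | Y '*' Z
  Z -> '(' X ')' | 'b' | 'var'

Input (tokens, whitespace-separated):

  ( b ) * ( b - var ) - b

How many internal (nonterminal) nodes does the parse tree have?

[X [Y [Y [Z ( [X [Y [Z b]]] )]] * [Z ( [X [Y [Z b]] - [X [Y [Z var]]]] )]] - [X [Y [Z b]]]]

17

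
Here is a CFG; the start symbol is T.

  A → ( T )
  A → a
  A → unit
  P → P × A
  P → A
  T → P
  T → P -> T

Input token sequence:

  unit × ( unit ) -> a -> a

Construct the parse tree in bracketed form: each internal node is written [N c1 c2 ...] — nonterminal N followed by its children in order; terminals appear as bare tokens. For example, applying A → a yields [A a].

[T [P [P [A unit]] × [A ( [T [P [A unit]]] )]] -> [T [P [A a]] -> [T [P [A a]]]]]

T
P -> T
P × A -> T
A × A -> T
unit × A -> T
unit × ( T ) -> T
unit × ( P ) -> T
unit × ( A ) -> T
unit × ( unit ) -> T
unit × ( unit ) -> P -> T
unit × ( unit ) -> A -> T
unit × ( unit ) -> a -> T
unit × ( unit ) -> a -> P
unit × ( unit ) -> a -> A
unit × ( unit ) -> a -> a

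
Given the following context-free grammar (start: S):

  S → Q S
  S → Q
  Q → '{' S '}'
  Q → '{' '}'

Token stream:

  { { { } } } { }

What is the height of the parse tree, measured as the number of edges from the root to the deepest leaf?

6

[S [Q { [S [Q { [S [Q { }]] }]] }] [S [Q { }]]]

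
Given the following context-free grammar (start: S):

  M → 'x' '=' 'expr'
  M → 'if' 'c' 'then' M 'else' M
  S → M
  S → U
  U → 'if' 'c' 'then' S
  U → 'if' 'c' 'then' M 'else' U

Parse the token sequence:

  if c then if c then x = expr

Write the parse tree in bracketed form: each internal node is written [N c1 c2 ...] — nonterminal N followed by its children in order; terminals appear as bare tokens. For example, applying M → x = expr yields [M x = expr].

S
U
if c then S
if c then U
if c then if c then S
if c then if c then M
if c then if c then x = expr

[S [U if c then [S [U if c then [S [M x = expr]]]]]]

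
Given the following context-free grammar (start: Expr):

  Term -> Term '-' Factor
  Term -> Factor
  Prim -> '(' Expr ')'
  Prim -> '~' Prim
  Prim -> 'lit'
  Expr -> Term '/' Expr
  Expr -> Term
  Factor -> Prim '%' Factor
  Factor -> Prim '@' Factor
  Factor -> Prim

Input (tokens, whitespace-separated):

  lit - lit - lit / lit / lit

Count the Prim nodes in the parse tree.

5

[Expr [Term [Term [Term [Factor [Prim lit]]] - [Factor [Prim lit]]] - [Factor [Prim lit]]] / [Expr [Term [Factor [Prim lit]]] / [Expr [Term [Factor [Prim lit]]]]]]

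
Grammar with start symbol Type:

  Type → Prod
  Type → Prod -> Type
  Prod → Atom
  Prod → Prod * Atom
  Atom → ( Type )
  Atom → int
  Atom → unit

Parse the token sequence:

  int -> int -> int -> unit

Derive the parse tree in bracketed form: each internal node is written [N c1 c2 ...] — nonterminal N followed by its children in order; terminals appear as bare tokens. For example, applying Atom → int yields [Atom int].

Type
Prod -> Type
Atom -> Type
int -> Type
int -> Prod -> Type
int -> Atom -> Type
int -> int -> Type
int -> int -> Prod -> Type
int -> int -> Atom -> Type
int -> int -> int -> Type
int -> int -> int -> Prod
int -> int -> int -> Atom
int -> int -> int -> unit

[Type [Prod [Atom int]] -> [Type [Prod [Atom int]] -> [Type [Prod [Atom int]] -> [Type [Prod [Atom unit]]]]]]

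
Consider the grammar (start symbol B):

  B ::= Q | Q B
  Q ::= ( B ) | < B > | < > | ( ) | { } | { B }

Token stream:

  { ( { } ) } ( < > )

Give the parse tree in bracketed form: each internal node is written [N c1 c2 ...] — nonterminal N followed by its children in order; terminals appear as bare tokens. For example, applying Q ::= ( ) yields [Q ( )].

B
Q B
{ B } B
{ Q } B
{ ( B ) } B
{ ( Q ) } B
{ ( { } ) } B
{ ( { } ) } Q
{ ( { } ) } ( B )
{ ( { } ) } ( Q )
{ ( { } ) } ( < > )

[B [Q { [B [Q ( [B [Q { }]] )]] }] [B [Q ( [B [Q < >]] )]]]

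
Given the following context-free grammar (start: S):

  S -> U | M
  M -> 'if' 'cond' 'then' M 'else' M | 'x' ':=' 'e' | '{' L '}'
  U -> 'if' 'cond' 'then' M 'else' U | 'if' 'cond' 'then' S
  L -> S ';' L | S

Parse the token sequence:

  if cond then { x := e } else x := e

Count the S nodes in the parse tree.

2

[S [M if cond then [M { [L [S [M x := e]]] }] else [M x := e]]]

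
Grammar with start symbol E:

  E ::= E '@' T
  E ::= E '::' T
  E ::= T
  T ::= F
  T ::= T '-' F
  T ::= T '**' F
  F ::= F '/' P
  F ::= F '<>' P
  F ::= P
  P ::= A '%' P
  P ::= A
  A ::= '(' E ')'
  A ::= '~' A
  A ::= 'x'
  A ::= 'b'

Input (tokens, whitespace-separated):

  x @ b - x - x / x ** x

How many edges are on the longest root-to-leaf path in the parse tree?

8

[E [E [T [F [P [A x]]]]] @ [T [T [T [T [F [P [A b]]]] - [F [P [A x]]]] - [F [F [P [A x]]] / [P [A x]]]] ** [F [P [A x]]]]]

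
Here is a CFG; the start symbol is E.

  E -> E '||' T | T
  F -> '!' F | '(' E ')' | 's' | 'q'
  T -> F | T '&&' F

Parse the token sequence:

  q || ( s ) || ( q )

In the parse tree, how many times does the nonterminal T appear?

[E [E [E [T [F q]]] || [T [F ( [E [T [F s]]] )]]] || [T [F ( [E [T [F q]]] )]]]

5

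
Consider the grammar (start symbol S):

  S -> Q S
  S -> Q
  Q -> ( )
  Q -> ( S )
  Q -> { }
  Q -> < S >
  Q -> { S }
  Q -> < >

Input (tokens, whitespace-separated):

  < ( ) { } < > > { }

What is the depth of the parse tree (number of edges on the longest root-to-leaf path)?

[S [Q < [S [Q ( )] [S [Q { }] [S [Q < >]]]] >] [S [Q { }]]]

6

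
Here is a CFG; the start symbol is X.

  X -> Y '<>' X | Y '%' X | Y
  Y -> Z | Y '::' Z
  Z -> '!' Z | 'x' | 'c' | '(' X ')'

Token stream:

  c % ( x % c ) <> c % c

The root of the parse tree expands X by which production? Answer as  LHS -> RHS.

X -> Y '%' X

[X [Y [Z c]] % [X [Y [Z ( [X [Y [Z x]] % [X [Y [Z c]]]] )]] <> [X [Y [Z c]] % [X [Y [Z c]]]]]]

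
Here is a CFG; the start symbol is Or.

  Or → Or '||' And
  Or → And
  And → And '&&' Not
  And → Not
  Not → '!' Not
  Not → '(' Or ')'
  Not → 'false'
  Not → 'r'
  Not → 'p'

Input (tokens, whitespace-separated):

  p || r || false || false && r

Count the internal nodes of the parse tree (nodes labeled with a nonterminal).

[Or [Or [Or [Or [And [Not p]]] || [And [Not r]]] || [And [Not false]]] || [And [And [Not false]] && [Not r]]]

14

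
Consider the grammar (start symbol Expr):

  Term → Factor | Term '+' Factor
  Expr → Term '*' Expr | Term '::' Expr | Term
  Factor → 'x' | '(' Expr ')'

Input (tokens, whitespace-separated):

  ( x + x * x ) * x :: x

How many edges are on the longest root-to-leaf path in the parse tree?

[Expr [Term [Factor ( [Expr [Term [Term [Factor x]] + [Factor x]] * [Expr [Term [Factor x]]]] )]] * [Expr [Term [Factor x]] :: [Expr [Term [Factor x]]]]]

7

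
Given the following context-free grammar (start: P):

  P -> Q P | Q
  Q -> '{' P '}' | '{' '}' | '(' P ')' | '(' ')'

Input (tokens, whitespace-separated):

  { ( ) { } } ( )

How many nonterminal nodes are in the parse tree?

[P [Q { [P [Q ( )] [P [Q { }]]] }] [P [Q ( )]]]

8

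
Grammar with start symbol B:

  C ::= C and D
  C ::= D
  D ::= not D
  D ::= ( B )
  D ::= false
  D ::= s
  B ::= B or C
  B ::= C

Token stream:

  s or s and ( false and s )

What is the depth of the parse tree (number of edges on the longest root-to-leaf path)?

7

[B [B [C [D s]]] or [C [C [D s]] and [D ( [B [C [C [D false]] and [D s]]] )]]]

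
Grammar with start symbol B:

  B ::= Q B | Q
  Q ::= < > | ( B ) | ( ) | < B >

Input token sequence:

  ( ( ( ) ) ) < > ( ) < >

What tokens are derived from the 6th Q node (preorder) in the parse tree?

[B [Q ( [B [Q ( [B [Q ( )]] )]] )] [B [Q < >] [B [Q ( )] [B [Q < >]]]]]

< >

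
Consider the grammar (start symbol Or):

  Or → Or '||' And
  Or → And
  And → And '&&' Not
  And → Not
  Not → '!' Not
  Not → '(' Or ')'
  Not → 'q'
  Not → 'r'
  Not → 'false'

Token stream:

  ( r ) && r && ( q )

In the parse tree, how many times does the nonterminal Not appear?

5

[Or [And [And [And [Not ( [Or [And [Not r]]] )]] && [Not r]] && [Not ( [Or [And [Not q]]] )]]]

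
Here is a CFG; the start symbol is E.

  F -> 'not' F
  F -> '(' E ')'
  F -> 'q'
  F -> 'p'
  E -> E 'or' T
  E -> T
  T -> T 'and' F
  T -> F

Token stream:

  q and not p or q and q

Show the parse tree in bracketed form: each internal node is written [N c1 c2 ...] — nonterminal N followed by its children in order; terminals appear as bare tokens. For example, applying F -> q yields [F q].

[E [E [T [T [F q]] and [F not [F p]]]] or [T [T [F q]] and [F q]]]

E
E or T
T or T
T and F or T
F and F or T
q and F or T
q and not F or T
q and not p or T
q and not p or T and F
q and not p or F and F
q and not p or q and F
q and not p or q and q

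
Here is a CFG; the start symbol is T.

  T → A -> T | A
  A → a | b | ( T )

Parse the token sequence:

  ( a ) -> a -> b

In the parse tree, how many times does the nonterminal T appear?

[T [A ( [T [A a]] )] -> [T [A a] -> [T [A b]]]]

4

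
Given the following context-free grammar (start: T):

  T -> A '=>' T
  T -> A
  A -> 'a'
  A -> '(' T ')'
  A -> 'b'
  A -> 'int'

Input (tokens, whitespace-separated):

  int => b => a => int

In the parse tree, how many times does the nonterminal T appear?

[T [A int] => [T [A b] => [T [A a] => [T [A int]]]]]

4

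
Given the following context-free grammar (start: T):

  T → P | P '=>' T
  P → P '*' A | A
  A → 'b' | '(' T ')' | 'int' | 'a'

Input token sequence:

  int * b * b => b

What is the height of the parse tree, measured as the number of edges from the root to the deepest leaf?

5

[T [P [P [P [A int]] * [A b]] * [A b]] => [T [P [A b]]]]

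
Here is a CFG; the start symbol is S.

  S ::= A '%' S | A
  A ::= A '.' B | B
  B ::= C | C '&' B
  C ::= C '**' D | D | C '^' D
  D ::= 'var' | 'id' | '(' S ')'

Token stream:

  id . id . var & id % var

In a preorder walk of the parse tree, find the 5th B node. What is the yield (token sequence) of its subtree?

[S [A [A [A [B [C [D id]]]] . [B [C [D id]]]] . [B [C [D var]] & [B [C [D id]]]]] % [S [A [B [C [D var]]]]]]

var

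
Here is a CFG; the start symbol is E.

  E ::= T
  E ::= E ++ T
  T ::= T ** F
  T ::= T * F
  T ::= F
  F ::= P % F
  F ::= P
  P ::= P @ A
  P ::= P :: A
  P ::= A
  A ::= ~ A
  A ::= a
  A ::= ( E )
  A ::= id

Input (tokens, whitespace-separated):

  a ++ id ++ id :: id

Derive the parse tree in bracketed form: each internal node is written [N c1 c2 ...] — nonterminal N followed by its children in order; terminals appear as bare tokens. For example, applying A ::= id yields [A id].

E
E ++ T
E ++ T ++ T
T ++ T ++ T
F ++ T ++ T
P ++ T ++ T
A ++ T ++ T
a ++ T ++ T
a ++ F ++ T
a ++ P ++ T
a ++ A ++ T
a ++ id ++ T
a ++ id ++ F
a ++ id ++ P
a ++ id ++ P :: A
a ++ id ++ A :: A
a ++ id ++ id :: A
a ++ id ++ id :: id

[E [E [E [T [F [P [A a]]]]] ++ [T [F [P [A id]]]]] ++ [T [F [P [P [A id]] :: [A id]]]]]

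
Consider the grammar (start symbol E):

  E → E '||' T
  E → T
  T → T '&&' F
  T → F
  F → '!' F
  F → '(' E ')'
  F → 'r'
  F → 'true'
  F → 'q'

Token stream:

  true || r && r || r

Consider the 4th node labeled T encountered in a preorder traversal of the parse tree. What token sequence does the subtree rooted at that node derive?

r

[E [E [E [T [F true]]] || [T [T [F r]] && [F r]]] || [T [F r]]]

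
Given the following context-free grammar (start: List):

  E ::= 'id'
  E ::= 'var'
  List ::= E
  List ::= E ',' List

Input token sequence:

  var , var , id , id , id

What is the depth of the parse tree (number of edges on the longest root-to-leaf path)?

6

[List [E var] , [List [E var] , [List [E id] , [List [E id] , [List [E id]]]]]]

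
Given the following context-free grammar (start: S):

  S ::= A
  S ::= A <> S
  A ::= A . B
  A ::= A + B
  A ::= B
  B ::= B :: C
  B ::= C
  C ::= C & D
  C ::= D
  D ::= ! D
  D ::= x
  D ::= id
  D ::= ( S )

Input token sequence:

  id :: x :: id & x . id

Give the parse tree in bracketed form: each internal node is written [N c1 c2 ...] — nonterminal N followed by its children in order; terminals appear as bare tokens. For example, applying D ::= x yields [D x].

[S [A [A [B [B [B [C [D id]]] :: [C [D x]]] :: [C [C [D id]] & [D x]]]] . [B [C [D id]]]]]

S
A
A . B
B . B
B :: C . B
B :: C :: C . B
C :: C :: C . B
D :: C :: C . B
id :: C :: C . B
id :: D :: C . B
id :: x :: C . B
id :: x :: C & D . B
id :: x :: D & D . B
id :: x :: id & D . B
id :: x :: id & x . B
id :: x :: id & x . C
id :: x :: id & x . D
id :: x :: id & x . id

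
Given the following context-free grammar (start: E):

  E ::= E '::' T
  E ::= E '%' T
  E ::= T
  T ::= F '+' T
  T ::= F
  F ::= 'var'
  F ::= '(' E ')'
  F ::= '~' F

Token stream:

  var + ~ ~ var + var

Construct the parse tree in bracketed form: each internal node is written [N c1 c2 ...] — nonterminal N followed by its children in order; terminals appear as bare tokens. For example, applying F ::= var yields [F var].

[E [T [F var] + [T [F ~ [F ~ [F var]]] + [T [F var]]]]]

E
T
F + T
var + T
var + F + T
var + ~ F + T
var + ~ ~ F + T
var + ~ ~ var + T
var + ~ ~ var + F
var + ~ ~ var + var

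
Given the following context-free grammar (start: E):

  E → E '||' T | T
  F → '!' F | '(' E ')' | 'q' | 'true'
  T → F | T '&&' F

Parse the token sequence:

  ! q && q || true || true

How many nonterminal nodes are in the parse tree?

12

[E [E [E [T [T [F ! [F q]]] && [F q]]] || [T [F true]]] || [T [F true]]]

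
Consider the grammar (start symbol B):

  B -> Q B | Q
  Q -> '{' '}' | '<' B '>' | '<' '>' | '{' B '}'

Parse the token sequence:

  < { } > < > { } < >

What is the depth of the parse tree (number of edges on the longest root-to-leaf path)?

5

[B [Q < [B [Q { }]] >] [B [Q < >] [B [Q { }] [B [Q < >]]]]]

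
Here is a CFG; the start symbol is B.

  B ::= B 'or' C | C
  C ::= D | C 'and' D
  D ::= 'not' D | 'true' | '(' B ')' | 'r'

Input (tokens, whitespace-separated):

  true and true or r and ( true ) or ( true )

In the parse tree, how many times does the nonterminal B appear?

5

[B [B [B [C [C [D true]] and [D true]]] or [C [C [D r]] and [D ( [B [C [D true]]] )]]] or [C [D ( [B [C [D true]]] )]]]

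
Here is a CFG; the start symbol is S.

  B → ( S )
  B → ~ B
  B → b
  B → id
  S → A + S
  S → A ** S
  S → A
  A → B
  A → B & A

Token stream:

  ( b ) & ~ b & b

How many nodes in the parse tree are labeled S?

2

[S [A [B ( [S [A [B b]]] )] & [A [B ~ [B b]] & [A [B b]]]]]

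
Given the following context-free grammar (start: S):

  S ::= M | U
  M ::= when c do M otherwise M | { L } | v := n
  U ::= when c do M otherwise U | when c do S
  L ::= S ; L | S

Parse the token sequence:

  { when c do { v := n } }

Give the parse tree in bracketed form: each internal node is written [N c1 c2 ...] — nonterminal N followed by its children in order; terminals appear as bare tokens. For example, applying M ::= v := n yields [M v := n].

S
M
{ L }
{ S }
{ U }
{ when c do S }
{ when c do M }
{ when c do { L } }
{ when c do { S } }
{ when c do { M } }
{ when c do { v := n } }

[S [M { [L [S [U when c do [S [M { [L [S [M v := n]]] }]]]]] }]]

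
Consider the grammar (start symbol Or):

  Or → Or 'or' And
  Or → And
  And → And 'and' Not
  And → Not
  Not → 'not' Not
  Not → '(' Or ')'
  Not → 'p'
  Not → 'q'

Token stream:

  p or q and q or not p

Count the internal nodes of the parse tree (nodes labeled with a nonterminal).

12

[Or [Or [Or [And [Not p]]] or [And [And [Not q]] and [Not q]]] or [And [Not not [Not p]]]]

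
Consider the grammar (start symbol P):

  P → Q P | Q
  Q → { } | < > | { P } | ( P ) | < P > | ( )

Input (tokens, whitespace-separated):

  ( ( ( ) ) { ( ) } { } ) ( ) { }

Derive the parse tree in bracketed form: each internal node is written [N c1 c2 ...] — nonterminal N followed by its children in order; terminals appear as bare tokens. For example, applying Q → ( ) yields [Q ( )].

P
Q P
( P ) P
( Q P ) P
( ( P ) P ) P
( ( Q ) P ) P
( ( ( ) ) P ) P
( ( ( ) ) Q P ) P
( ( ( ) ) { P } P ) P
( ( ( ) ) { Q } P ) P
( ( ( ) ) { ( ) } P ) P
( ( ( ) ) { ( ) } Q ) P
( ( ( ) ) { ( ) } { } ) P
( ( ( ) ) { ( ) } { } ) Q P
( ( ( ) ) { ( ) } { } ) ( ) P
( ( ( ) ) { ( ) } { } ) ( ) Q
( ( ( ) ) { ( ) } { } ) ( ) { }

[P [Q ( [P [Q ( [P [Q ( )]] )] [P [Q { [P [Q ( )]] }] [P [Q { }]]]] )] [P [Q ( )] [P [Q { }]]]]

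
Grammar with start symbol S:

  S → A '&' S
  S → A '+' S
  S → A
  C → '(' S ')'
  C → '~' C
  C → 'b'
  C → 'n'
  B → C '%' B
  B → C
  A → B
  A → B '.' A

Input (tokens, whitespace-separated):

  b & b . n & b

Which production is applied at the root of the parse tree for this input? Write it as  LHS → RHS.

[S [A [B [C b]]] & [S [A [B [C b]] . [A [B [C n]]]] & [S [A [B [C b]]]]]]

S → A '&' S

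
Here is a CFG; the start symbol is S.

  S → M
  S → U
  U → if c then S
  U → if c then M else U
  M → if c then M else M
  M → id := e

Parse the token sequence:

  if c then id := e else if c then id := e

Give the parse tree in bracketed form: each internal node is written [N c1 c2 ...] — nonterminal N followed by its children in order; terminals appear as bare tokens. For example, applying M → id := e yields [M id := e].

S
U
if c then M else U
if c then id := e else U
if c then id := e else if c then S
if c then id := e else if c then M
if c then id := e else if c then id := e

[S [U if c then [M id := e] else [U if c then [S [M id := e]]]]]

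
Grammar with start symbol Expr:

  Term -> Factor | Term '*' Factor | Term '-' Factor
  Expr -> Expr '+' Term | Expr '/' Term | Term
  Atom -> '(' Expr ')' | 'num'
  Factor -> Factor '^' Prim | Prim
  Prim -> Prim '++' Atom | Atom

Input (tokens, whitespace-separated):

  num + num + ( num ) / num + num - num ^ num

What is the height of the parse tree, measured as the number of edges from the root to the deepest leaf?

12

[Expr [Expr [Expr [Expr [Expr [Term [Factor [Prim [Atom num]]]]] + [Term [Factor [Prim [Atom num]]]]] + [Term [Factor [Prim [Atom ( [Expr [Term [Factor [Prim [Atom num]]]]] )]]]]] / [Term [Factor [Prim [Atom num]]]]] + [Term [Term [Factor [Prim [Atom num]]]] - [Factor [Factor [Prim [Atom num]]] ^ [Prim [Atom num]]]]]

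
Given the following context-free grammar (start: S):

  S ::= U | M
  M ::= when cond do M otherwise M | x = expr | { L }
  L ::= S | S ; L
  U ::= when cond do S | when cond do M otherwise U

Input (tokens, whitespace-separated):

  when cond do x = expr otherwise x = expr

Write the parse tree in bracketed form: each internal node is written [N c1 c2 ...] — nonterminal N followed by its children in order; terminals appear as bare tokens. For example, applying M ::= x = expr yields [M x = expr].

S
M
when cond do M otherwise M
when cond do x = expr otherwise M
when cond do x = expr otherwise x = expr

[S [M when cond do [M x = expr] otherwise [M x = expr]]]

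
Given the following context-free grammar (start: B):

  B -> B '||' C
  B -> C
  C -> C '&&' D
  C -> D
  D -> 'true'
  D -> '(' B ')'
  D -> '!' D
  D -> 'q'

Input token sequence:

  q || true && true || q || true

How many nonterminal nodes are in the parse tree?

14

[B [B [B [B [C [D q]]] || [C [C [D true]] && [D true]]] || [C [D q]]] || [C [D true]]]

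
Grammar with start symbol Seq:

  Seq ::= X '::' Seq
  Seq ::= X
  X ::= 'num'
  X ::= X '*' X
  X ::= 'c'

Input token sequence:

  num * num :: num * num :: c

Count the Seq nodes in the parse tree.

3

[Seq [X [X num] * [X num]] :: [Seq [X [X num] * [X num]] :: [Seq [X c]]]]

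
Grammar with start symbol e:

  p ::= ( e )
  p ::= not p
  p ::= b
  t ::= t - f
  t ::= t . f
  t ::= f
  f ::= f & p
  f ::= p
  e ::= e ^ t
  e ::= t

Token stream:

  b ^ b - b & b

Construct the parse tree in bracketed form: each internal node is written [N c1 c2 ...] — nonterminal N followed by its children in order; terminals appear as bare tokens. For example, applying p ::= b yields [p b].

[e [e [t [f [p b]]]] ^ [t [t [f [p b]]] - [f [f [p b]] & [p b]]]]

e
e ^ t
t ^ t
f ^ t
p ^ t
b ^ t
b ^ t - f
b ^ f - f
b ^ p - f
b ^ b - f
b ^ b - f & p
b ^ b - p & p
b ^ b - b & p
b ^ b - b & b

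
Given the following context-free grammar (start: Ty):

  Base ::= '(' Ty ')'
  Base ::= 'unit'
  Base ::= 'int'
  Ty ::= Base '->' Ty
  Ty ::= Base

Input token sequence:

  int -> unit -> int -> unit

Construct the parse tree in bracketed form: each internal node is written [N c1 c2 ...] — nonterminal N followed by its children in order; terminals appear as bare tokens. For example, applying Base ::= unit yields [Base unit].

Ty
Base -> Ty
int -> Ty
int -> Base -> Ty
int -> unit -> Ty
int -> unit -> Base -> Ty
int -> unit -> int -> Ty
int -> unit -> int -> Base
int -> unit -> int -> unit

[Ty [Base int] -> [Ty [Base unit] -> [Ty [Base int] -> [Ty [Base unit]]]]]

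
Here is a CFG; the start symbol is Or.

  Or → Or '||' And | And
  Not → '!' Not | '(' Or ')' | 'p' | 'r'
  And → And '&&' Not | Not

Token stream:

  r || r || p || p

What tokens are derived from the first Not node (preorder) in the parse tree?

r

[Or [Or [Or [Or [And [Not r]]] || [And [Not r]]] || [And [Not p]]] || [And [Not p]]]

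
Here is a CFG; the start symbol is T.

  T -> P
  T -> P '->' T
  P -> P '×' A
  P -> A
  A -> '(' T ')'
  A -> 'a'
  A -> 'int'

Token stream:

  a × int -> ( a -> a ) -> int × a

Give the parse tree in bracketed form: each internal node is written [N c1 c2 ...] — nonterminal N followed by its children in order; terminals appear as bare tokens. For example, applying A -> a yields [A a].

T
P -> T
P × A -> T
A × A -> T
a × A -> T
a × int -> T
a × int -> P -> T
a × int -> A -> T
a × int -> ( T ) -> T
a × int -> ( P -> T ) -> T
a × int -> ( A -> T ) -> T
a × int -> ( a -> T ) -> T
a × int -> ( a -> P ) -> T
a × int -> ( a -> A ) -> T
a × int -> ( a -> a ) -> T
a × int -> ( a -> a ) -> P
a × int -> ( a -> a ) -> P × A
a × int -> ( a -> a ) -> A × A
a × int -> ( a -> a ) -> int × A
a × int -> ( a -> a ) -> int × a

[T [P [P [A a]] × [A int]] -> [T [P [A ( [T [P [A a]] -> [T [P [A a]]]] )]] -> [T [P [P [A int]] × [A a]]]]]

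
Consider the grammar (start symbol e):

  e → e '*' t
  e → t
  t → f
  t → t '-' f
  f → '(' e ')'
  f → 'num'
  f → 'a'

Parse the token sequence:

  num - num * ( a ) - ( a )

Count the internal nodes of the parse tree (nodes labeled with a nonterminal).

16

[e [e [t [t [f num]] - [f num]]] * [t [t [f ( [e [t [f a]]] )]] - [f ( [e [t [f a]]] )]]]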